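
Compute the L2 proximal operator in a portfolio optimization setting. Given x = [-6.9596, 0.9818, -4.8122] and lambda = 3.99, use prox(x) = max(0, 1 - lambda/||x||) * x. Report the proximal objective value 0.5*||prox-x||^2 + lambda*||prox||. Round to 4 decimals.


Step 1: Compute ||x||.
||x|| = 8.5181
Step 2: Compute scaling factor.
scale = max(0, 1 - 3.99/8.5181) = 0.5316
Step 3: prox(x) = [-3.6996, 0.5219, -2.5581]
||prox(x)|| = 4.5281
Step 4: Proximal objective.
0.5*||prox-x||^2 = 7.9601
lambda*||prox|| = 18.0671
Total = 26.027


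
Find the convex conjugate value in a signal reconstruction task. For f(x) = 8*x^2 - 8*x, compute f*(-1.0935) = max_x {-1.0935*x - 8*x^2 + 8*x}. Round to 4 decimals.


f*(y) = sup_x {y*x - a*x^2 - b*x} = sup_x {(y-b)*x - a*x^2}
FOC: (y - b) - 2a*x = 0 => x* = (y - b)/(2a)
x* = (-1.0935 + 8)/(2*8) = 0.4317
f*(-1.0935) = (y-b)^2/(4a) = (-1.0935 + 8)^2/(4*8)
= 47.6997/32 = 1.4906


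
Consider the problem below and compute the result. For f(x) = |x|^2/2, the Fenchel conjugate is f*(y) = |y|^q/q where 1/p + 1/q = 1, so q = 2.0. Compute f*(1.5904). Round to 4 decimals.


The conjugate exponent q satisfies 1/p + 1/q = 1.
p = 2, so q = 2/(2 - 1) = 2.0
|y|^q = 1.5904^2.0 = 2.5294
f*(1.5904) = 2.5294 / 2.0 = 1.2647


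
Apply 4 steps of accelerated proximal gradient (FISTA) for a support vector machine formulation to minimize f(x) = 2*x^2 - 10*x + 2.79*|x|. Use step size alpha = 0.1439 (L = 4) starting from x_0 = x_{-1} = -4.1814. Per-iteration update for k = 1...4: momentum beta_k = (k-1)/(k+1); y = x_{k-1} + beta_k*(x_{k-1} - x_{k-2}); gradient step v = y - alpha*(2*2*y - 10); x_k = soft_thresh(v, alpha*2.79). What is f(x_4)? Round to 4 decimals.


FISTA on f(x) = 2*x^2 - 10*x + 2.79*|x|
L = 4, alpha = 0.1439
Iteration 1: beta = 0.0, y = -4.1814 + 0.0*(-4.1814 + 4.1814) = -4.1814
  grad(y) = -26.7256, v = y - alpha*grad = -0.3356
  prox(v) = soft_thresh(-0.3356, 0.4015) = 0.0
Iteration 2: beta = 0.3333, y = 0.0 + 0.3333*(0.0 + 4.1814) = 1.3938
  grad(y) = -4.4248, v = y - alpha*grad = 2.0305
  prox(v) = soft_thresh(2.0305, 0.4015) = 1.629
Iteration 3: beta = 0.5, y = 1.629 + 0.5*(1.629 - 0.0) = 2.4436
  grad(y) = -0.2257, v = y - alpha*grad = 2.4761
  prox(v) = soft_thresh(2.4761, 0.4015) = 2.0746
Iteration 4: beta = 0.6, y = 2.0746 + 0.6*(2.0746 - 1.629) = 2.3419
  grad(y) = -0.6325, v = y - alpha*grad = 2.4329
  prox(v) = soft_thresh(2.4329, 0.4015) = 2.0314
f(x_4) = 2*2.0314^2 - 10*2.0314 + 2.79*|2.0314| = -6.3932


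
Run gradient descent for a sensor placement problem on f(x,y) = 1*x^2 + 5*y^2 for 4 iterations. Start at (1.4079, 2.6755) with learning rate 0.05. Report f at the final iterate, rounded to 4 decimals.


Gradient descent on f(x,y) = 1*x^2 + 5*y^2.
Starting point: (1.4079, 2.6755), alpha = 0.05
Step 1: grad_x = 2*1*1.4079 = 2.8158, grad_y = 2*5*2.6755 = 26.755
  x_1 = 1.4079 - 0.05*2.8158 = 1.2671
  y_1 = 2.6755 - 0.05*26.755 = 1.3378
Step 2: grad_x = 2*1*1.2671 = 2.5342, grad_y = 2*5*1.3378 = 13.3775
  x_2 = 1.2671 - 0.05*2.5342 = 1.1404
  y_2 = 1.3378 - 0.05*13.3775 = 0.6689
Step 3: grad_x = 2*1*1.1404 = 2.2808, grad_y = 2*5*0.6689 = 6.6888
  x_3 = 1.1404 - 0.05*2.2808 = 1.0264
  y_3 = 0.6689 - 0.05*6.6888 = 0.3344
Step 4: grad_x = 2*1*1.0264 = 2.0527, grad_y = 2*5*0.3344 = 3.3444
  x_4 = 1.0264 - 0.05*2.0527 = 0.9237
  y_4 = 0.3344 - 0.05*3.3444 = 0.1672
f(0.9237, 0.1672) = 1*0.9237^2 + 5*0.1672^2 = 0.9931


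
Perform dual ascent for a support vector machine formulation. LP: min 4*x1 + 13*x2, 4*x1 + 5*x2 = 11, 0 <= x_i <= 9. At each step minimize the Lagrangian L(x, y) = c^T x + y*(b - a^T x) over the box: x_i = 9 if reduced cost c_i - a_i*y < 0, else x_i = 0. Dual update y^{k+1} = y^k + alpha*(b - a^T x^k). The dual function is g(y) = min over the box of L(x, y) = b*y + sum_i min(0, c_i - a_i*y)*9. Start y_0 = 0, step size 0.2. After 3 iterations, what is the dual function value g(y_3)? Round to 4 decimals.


Dual ascent for LP: min 4*x1 + 13*x2, 4*x1 + 5*x2 = 11, 0 <= x_i <= 9
Step 1: y^k = 0.0, reduced costs: (4.0, 13.0)
  x^k = (0.0, 0.0), subgradient = b - a^T x = 11.0
  y^{k+1} = 0.0 + 0.2*11.0 = 2.2
Step 2: y^k = 2.2, reduced costs: (-4.8, 2.0)
  x^k = (9.0, 0.0), subgradient = b - a^T x = -25.0
  y^{k+1} = 2.2 + 0.2*-25.0 = -2.8
Step 3: y^k = -2.8, reduced costs: (15.2, 27.0)
  x^k = (0.0, 0.0), subgradient = b - a^T x = 11.0
  y^{k+1} = -2.8 + 0.2*11.0 = -0.6
Dual objective at y_3 = -0.6: reduced costs (6.4, 16.0), box minimizer x = (0.0, 0.0)
g(y_3) = b*y + (c1 - a1*y)*x1 + (c2 - a2*y)*x2 = 11*(-0.6) + 6.4*0.0 + 16.0*0.0 = -6.6 + 0.0 + 0.0 = -6.6


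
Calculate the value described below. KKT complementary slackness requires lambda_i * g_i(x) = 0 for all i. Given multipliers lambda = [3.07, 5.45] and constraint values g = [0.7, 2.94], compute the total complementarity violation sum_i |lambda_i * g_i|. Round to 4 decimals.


KKT complementary slackness check:
lambda_1 * g_1 = 3.07 * 0.7 = 2.149
lambda_2 * g_2 = 5.45 * 2.94 = 16.023
Total violation = 2.149 + 16.023 = 18.172


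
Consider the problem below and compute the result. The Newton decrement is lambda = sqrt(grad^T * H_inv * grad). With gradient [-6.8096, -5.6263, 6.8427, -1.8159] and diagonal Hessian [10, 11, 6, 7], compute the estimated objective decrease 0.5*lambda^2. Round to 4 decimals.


Step 1: H is diagonal, so H^(-1) * g = [-0.681, -0.5115, 1.1405, -0.2594].
Step 2: g^T H^(-1) g = sum_i g_i^2 / H_ii
  = (-6.8096)^2/10 + (-5.6263)^2/11 + (6.8427)^2/6 + (-1.8159)^2/7
  = 4.6371 + 2.8778 + 7.8038 + 0.4711 = 15.7896
Step 3: Objective decrease = 0.5 * g^T H^(-1) g = 7.8948


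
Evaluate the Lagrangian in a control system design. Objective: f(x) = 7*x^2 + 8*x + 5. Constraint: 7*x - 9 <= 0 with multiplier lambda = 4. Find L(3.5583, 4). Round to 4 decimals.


Step 1: Evaluate f(x).
f(3.5583) = 7*3.5583^2 + 8*3.5583 + 5 = 122.0969
Step 2: Evaluate g(x).
g(3.5583) = 7*3.5583 - 9 = 15.9081
Step 3: Compute Lagrangian.
L = 122.0969 + 4*15.9081 = 185.7293


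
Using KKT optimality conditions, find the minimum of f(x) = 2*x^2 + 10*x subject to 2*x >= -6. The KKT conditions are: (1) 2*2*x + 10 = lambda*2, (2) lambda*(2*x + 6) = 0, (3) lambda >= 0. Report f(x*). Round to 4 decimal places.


Step 1: Try lambda = 0 (constraint inactive).
Stationarity: 2*2*x + 10 = 0
x* = -10/(2*2) = -2.5
Check constraint: 2*-2.5 = -5.0 >= -6 -- satisfied.
Step 2: Compute optimal value.
f(x*) = 2*(-2.5)^2 + 10*(-2.5) = -12.5


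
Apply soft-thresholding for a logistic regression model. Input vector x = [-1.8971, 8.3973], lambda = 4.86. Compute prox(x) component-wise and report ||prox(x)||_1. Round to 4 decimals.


Soft-thresholding with lambda = 4.86:
prox(-1.8971) = sign(-1.8971)*max(|-1.8971| - 4.86, 0) = 0.0
prox(8.3973) = sign(8.3973)*max(|8.3973| - 4.86, 0) = 3.5373
prox(x) = [0.0, 3.5373]
||prox(x)||_1 = 0.0 + 3.5373 = 3.5373


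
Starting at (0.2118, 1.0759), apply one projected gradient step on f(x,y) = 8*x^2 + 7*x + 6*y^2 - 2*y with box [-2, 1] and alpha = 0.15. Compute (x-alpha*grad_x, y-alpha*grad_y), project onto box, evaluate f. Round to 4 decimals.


Step 1: Compute gradient at (0.2118, 1.0759).
grad_x = 2*8*0.2118 + 7 = 10.3888
grad_y = 2*6*1.0759 - 2 = 10.9108
Step 2: Gradient step.
x_raw = 0.2118 - 0.15*10.3888 = -1.3465
y_raw = 1.0759 - 0.15*10.9108 = -0.5607
Step 3: Project onto [-2, 1].
x_proj = clip(-1.3465) = -1.3465
y_proj = clip(-0.5607) = -0.5607
Step 4: Evaluate f.
f(-1.3465, -0.5607) = 8.0872


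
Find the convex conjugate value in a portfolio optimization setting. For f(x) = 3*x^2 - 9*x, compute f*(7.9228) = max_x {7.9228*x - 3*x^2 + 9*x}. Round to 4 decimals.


f*(y) = sup_x {y*x - a*x^2 - b*x} = sup_x {(y-b)*x - a*x^2}
FOC: (y - b) - 2a*x = 0 => x* = (y - b)/(2a)
x* = (7.9228 + 9)/(2*3) = 2.8205
f*(7.9228) = (y-b)^2/(4a) = (7.9228 + 9)^2/(4*3)
= 286.3812/12 = 23.8651


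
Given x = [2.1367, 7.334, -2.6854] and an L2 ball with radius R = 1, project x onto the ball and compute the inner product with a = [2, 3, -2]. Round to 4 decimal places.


Step 1: Compute ||x|| (intermediates to 6 decimals).
||x|| = sqrt(2.1367^2 + 7.334^2 + (-2.6854)^2) = 8.097186
Step 2: Project.
Since ||x|| > R, scale = R/||x|| = 1/8.097186 = 0.1235, proj(x) = scale * x
proj(x) = [0.263882, 0.905749, -0.331647]
Step 3: Dot product.
a^T * proj(x) = 2*0.263882 + 3*0.905749 - 2*(-0.331647) = 3.9083


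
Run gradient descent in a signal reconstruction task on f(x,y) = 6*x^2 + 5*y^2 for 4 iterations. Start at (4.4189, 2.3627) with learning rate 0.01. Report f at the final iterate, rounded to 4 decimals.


Gradient descent on f(x,y) = 6*x^2 + 5*y^2.
Starting point: (4.4189, 2.3627), alpha = 0.01
Step 1: grad_x = 2*6*4.4189 = 53.0268, grad_y = 2*5*2.3627 = 23.627
  x_1 = 4.4189 - 0.01*53.0268 = 3.8886
  y_1 = 2.3627 - 0.01*23.627 = 2.1264
Step 2: grad_x = 2*6*3.8886 = 46.6636, grad_y = 2*5*2.1264 = 21.2643
  x_2 = 3.8886 - 0.01*46.6636 = 3.422
  y_2 = 2.1264 - 0.01*21.2643 = 1.9138
Step 3: grad_x = 2*6*3.422 = 41.064, grad_y = 2*5*1.9138 = 19.1379
  x_3 = 3.422 - 0.01*41.064 = 3.0114
  y_3 = 1.9138 - 0.01*19.1379 = 1.7224
Step 4: grad_x = 2*6*3.0114 = 36.1363, grad_y = 2*5*1.7224 = 17.2241
  x_4 = 3.0114 - 0.01*36.1363 = 2.65
  y_4 = 1.7224 - 0.01*17.2241 = 1.5502
f(2.65, 1.5502) = 6*2.65^2 + 5*1.5502^2 = 54.1499


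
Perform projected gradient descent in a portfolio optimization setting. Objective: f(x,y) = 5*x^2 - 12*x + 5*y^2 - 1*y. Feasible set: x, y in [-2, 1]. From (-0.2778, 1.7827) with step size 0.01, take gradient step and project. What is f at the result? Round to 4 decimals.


Step 1: Compute gradient at (-0.2778, 1.7827).
grad_x = 2*5*-0.2778 - 12 = -14.778
grad_y = 2*5*1.7827 - 1 = 16.827
Step 2: Gradient step.
x_raw = -0.2778 - 0.01*-14.778 = -0.13
y_raw = 1.7827 - 0.01*16.827 = 1.6144
Step 3: Project onto [-2, 1].
x_proj = clip(-0.13) = -0.13
y_proj = clip(1.6144) = 1.0
Step 4: Evaluate f.
f(-0.13, 1.0) = 5.6448


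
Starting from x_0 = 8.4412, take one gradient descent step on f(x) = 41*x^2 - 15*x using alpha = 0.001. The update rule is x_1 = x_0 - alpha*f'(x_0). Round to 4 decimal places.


We compute the gradient at x_0 and apply the update.
f'(x) = 82*x - 15
f'(8.4412) = 82*8.4412 - 15 = 677.1784
x_1 = 8.4412 - 0.001*677.1784 = 7.764


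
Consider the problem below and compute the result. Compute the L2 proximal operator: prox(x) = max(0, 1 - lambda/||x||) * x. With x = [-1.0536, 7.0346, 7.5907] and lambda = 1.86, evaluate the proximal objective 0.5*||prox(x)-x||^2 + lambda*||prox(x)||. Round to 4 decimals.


Step 1: Compute ||x||.
||x|| = 10.4026
Step 2: Compute scaling factor.
scale = max(0, 1 - 1.86/10.4026) = 0.8212
Step 3: prox(x) = [-0.8652, 5.7768, 6.2335]
||prox(x)|| = 8.5426
Step 4: Proximal objective.
0.5*||prox-x||^2 = 1.7298
lambda*||prox|| = 15.8892
Total = 17.6191


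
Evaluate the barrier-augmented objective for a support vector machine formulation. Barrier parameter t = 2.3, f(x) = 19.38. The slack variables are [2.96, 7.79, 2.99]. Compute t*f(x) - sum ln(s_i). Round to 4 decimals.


Step 1: Compute log-barrier.
ln values: [1.0852, 2.0528, 1.0953]
phi = -(1.0852 + 2.0528 + 1.0953) = -4.2333
Step 2: Compute augmented objective.
t*f(x) = 2.3*19.38 = 44.574
Total = 44.574 - 4.2333 = 40.3407


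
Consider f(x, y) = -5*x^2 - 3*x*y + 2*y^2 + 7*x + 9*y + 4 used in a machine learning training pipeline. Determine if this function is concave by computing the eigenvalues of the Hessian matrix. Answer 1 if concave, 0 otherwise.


The Hessian of f(x,y) = -5*x^2 - 3*x*y + 2*y^2 + 7*x + 9*y + 4 is:
H = [[-10, -3], [-3, 4]]
Trace = -10 + 4 = -6
Determinant = -10*4 - (-3)^2 = -49
Discriminant = (-6)^2 - 4*-49 = 232.0
Eigenvalues: lambda_1 = -10.6158, lambda_2 = 4.6158
The function is not concave.

0


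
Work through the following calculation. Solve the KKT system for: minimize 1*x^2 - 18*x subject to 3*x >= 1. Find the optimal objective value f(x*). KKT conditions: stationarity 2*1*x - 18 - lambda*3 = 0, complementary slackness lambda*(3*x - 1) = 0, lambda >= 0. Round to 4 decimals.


Step 1: Try lambda = 0 (constraint inactive).
Stationarity: 2*1*x - 18 = 0
x* = 18/(2*1) = 9.0
Check constraint: 3*9.0 = 27.0 >= 1 -- satisfied.
Step 2: Compute optimal value.
f(x*) = 1*9.0^2 - 18*9.0 = -81.0


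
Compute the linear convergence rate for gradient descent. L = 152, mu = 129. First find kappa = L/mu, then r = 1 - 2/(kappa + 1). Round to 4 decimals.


Step 1: Compute the condition number.
kappa = L/mu = 152/129 = 1.1783
Step 2: Compute the convergence rate.
r = 1 - 2/(kappa + 1) = 1 - 2*mu/(L + mu) = (L - mu)/(L + mu) = 23/281 = 0.0819


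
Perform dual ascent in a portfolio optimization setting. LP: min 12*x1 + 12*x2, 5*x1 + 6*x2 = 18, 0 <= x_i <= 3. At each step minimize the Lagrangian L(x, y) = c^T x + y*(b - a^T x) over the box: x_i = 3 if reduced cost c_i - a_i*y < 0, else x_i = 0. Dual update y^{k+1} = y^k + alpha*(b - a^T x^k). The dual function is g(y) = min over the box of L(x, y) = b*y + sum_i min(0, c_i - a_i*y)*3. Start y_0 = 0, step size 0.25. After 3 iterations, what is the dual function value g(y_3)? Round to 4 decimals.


Dual ascent for LP: min 12*x1 + 12*x2, 5*x1 + 6*x2 = 18, 0 <= x_i <= 3
Step 1: y^k = 0.0, reduced costs: (12.0, 12.0)
  x^k = (0.0, 0.0), subgradient = b - a^T x = 18.0
  y^{k+1} = 0.0 + 0.25*18.0 = 4.5
Step 2: y^k = 4.5, reduced costs: (-10.5, -15.0)
  x^k = (3.0, 3.0), subgradient = b - a^T x = -15.0
  y^{k+1} = 4.5 + 0.25*-15.0 = 0.75
Step 3: y^k = 0.75, reduced costs: (8.25, 7.5)
  x^k = (0.0, 0.0), subgradient = b - a^T x = 18.0
  y^{k+1} = 0.75 + 0.25*18.0 = 5.25
Dual objective at y_3 = 5.25: reduced costs (-14.25, -19.5), box minimizer x = (3.0, 3.0)
g(y_3) = b*y + (c1 - a1*y)*x1 + (c2 - a2*y)*x2 = 18*5.25 + (-14.25)*3.0 + (-19.5)*3.0 = 94.5 - 42.75 - 58.5 = -6.75


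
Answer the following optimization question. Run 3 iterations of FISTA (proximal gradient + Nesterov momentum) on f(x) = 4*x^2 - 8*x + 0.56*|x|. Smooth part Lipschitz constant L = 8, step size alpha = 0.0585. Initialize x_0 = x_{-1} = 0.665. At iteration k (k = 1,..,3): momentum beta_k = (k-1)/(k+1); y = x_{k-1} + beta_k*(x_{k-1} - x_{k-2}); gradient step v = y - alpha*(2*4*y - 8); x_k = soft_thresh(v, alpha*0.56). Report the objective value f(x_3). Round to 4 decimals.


FISTA on f(x) = 4*x^2 - 8*x + 0.56*|x|
L = 8, alpha = 0.0585
Iteration 1: beta = 0.0, y = 0.665 + 0.0*(0.665 - 0.665) = 0.665
  grad(y) = -2.68, v = y - alpha*grad = 0.8218
  prox(v) = soft_thresh(0.8218, 0.0328) = 0.789
Iteration 2: beta = 0.3333, y = 0.789 + 0.3333*(0.789 - 0.665) = 0.8304
  grad(y) = -1.3571, v = y - alpha*grad = 0.9098
  prox(v) = soft_thresh(0.9098, 0.0328) = 0.877
Iteration 3: beta = 0.5, y = 0.877 + 0.5*(0.877 - 0.789) = 0.921
  grad(y) = -0.6322, v = y - alpha*grad = 0.958
  prox(v) = soft_thresh(0.958, 0.0328) = 0.9252
f(x_3) = 4*0.9252^2 - 8*0.9252 + 0.56*|0.9252| = -3.4595


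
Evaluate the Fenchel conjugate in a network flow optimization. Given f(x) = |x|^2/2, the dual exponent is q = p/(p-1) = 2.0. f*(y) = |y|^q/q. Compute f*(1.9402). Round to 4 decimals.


The conjugate exponent q satisfies 1/p + 1/q = 1.
p = 2, so q = 2/(2 - 1) = 2.0
|y|^q = 1.9402^2.0 = 3.7644
f*(1.9402) = 3.7644 / 2.0 = 1.8822


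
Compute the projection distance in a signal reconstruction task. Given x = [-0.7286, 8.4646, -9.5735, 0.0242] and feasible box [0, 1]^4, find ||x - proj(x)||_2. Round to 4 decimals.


Project each component onto [0, 1].
clip(-0.7286) = 0.0, clip(8.4646) = 1.0, clip(-9.5735) = 0.0, clip(0.0242) = 0.0242
Projection = [0.0, 1.0, 0.0, 0.0242]
Squared diffs: [0.5309, 55.7203, 91.6519, 0.0]
Distance = sqrt(147.9031) = 12.1615


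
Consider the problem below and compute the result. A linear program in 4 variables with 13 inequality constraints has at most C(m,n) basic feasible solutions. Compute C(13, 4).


Each vertex corresponds to some choice of n active constraints out of m, so the number of vertices is at most C(m, n) = m! / (n!(m-n)!).
m = 13, n = 4
Numerator: 13 * 12 * 11 * 10
Denominator: 4! = 24
C(13, 4) = 715


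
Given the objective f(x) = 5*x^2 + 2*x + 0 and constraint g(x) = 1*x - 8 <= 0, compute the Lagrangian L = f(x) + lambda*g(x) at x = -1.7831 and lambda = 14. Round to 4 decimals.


Step 1: Evaluate f(x).
f(-1.7831) = 5*(-1.7831)^2 + 2*(-1.7831) + 0 = 12.331
Step 2: Evaluate g(x).
g(-1.7831) = 1*-1.7831 - 8 = -9.7831
Step 3: Compute Lagrangian.
L = 12.331 + 14*-9.7831 = -124.6324


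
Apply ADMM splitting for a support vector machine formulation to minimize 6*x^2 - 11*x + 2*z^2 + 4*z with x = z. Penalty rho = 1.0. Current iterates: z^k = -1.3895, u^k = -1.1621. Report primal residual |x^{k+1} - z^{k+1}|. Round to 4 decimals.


ADMM iteration with rho = 1.0, z^k = -1.3895, u^k = -1.1621
Step 1: x-update.
Minimize 6*x^2 - 11*x + (1.0/2)*(x + 1.3895 - 1.1621)^2
FOC: (2*6 + 1.0)*x = 11 + 1.0*(-1.3895 + 1.1621)
x^{k+1} = 0.8287
Step 2: z-update.
Minimize 2*z^2 + 4*z + (1.0/2)*(0.8287 - z - 1.1621)^2
FOC: (2*2 + 1.0)*z = -4 + 1.0*(0.8287 - 1.1621)
z^{k+1} = -0.8667
Step 3: u-update.
u^{k+1} = -1.1621 + 0.8287 + 0.8667 = 0.5332
Step 4: Primal residual = |0.8287 + 0.8667| = 1.6953


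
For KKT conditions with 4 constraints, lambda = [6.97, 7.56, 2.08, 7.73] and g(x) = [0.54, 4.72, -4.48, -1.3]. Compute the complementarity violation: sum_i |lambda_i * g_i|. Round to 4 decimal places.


KKT complementary slackness check:
lambda_1 * g_1 = 6.97 * 0.54 = 3.7638
lambda_2 * g_2 = 7.56 * 4.72 = 35.6832
lambda_3 * g_3 = 2.08 * -4.48 = -9.3184
lambda_4 * g_4 = 7.73 * -1.3 = -10.049
Total violation = 3.7638 + 35.6832 + 9.3184 + 10.049 = 58.8144


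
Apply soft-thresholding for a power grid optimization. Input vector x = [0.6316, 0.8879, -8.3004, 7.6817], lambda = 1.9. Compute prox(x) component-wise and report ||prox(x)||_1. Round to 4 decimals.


Soft-thresholding with lambda = 1.9:
prox(0.6316) = sign(0.6316)*max(|0.6316| - 1.9, 0) = 0.0
prox(0.8879) = sign(0.8879)*max(|0.8879| - 1.9, 0) = 0.0
prox(-8.3004) = sign(-8.3004)*max(|-8.3004| - 1.9, 0) = -6.4004
prox(7.6817) = sign(7.6817)*max(|7.6817| - 1.9, 0) = 5.7817
prox(x) = [0.0, 0.0, -6.4004, 5.7817]
||prox(x)||_1 = 0.0 + 0.0 + 6.4004 + 5.7817 = 12.1821


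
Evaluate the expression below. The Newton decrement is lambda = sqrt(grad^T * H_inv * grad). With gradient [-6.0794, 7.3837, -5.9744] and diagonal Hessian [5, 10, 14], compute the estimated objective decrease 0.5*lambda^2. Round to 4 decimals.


Step 1: H is diagonal, so H^(-1) * g = [-1.2159, 0.7384, -0.4267].
Step 2: g^T H^(-1) g = sum_i g_i^2 / H_ii
  = (-6.0794)^2/5 + (7.3837)^2/10 + (-5.9744)^2/14
  = 7.3918 + 5.4519 + 2.5495 = 15.3933
Step 3: Objective decrease = 0.5 * g^T H^(-1) g = 7.6966


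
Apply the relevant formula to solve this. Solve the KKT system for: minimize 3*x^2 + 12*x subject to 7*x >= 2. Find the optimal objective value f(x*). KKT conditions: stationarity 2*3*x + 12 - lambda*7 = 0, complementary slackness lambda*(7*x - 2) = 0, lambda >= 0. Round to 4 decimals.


Step 1: Try lambda = 0 (constraint inactive).
x_unc = -12/(2*3) = -2.0
Check: 7*-2.0 = -14.0 < 2 -- violated!
Step 2: Constraint must be active: 7*x = 2
x* = 2/7 = 0.2857 (rounded; the exact value 2/7 is used below)
lambda = (2*3*(2/7) + 12)/7 = 1.9592
Step 3: Compute optimal value.
f(x*) = 3*(2/7)^2 + 12*(2/7) = 3.6735


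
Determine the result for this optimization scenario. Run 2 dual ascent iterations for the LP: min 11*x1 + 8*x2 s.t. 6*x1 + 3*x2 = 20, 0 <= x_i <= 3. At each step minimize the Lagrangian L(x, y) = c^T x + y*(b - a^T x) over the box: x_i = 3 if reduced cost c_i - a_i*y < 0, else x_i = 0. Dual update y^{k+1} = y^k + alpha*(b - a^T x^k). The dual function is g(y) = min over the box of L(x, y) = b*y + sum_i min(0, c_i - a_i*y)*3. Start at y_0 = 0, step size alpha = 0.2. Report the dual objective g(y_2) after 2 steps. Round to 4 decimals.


Dual ascent for LP: min 11*x1 + 8*x2, 6*x1 + 3*x2 = 20, 0 <= x_i <= 3
Step 1: y^k = 0.0, reduced costs: (11.0, 8.0)
  x^k = (0.0, 0.0), subgradient = b - a^T x = 20.0
  y^{k+1} = 0.0 + 0.2*20.0 = 4.0
Step 2: y^k = 4.0, reduced costs: (-13.0, -4.0)
  x^k = (3.0, 3.0), subgradient = b - a^T x = -7.0
  y^{k+1} = 4.0 + 0.2*-7.0 = 2.6
Dual objective at y_2 = 2.6: reduced costs (-4.6, 0.2), box minimizer x = (3.0, 0.0)
g(y_2) = b*y + (c1 - a1*y)*x1 + (c2 - a2*y)*x2 = 20*2.6 + (-4.6)*3.0 + 0.2*0.0 = 52.0 - 13.8 + 0.0 = 38.2


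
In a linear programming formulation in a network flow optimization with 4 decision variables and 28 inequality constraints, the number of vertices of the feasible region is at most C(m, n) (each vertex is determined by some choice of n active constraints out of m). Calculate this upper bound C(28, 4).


Each vertex corresponds to some choice of n active constraints out of m, so the number of vertices is at most C(m, n) = m! / (n!(m-n)!).
m = 28, n = 4
Numerator: 28 * 27 * 26 * 25
Denominator: 4! = 24
C(28, 4) = 20475


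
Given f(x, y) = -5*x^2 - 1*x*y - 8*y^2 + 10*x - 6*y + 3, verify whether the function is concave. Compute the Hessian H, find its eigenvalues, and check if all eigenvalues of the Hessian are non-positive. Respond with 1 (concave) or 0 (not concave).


The Hessian of f(x,y) = -5*x^2 - 1*x*y - 8*y^2 + 10*x - 6*y + 3 is:
H = [[-10, -1], [-1, -16]]
Trace = -10 - 16 = -26
Determinant = -10*-16 - (-1)^2 = 159
Discriminant = (-26)^2 - 4*159 = 40.0
Eigenvalues: lambda_1 = -16.1623, lambda_2 = -9.8377
The function is concave.

1


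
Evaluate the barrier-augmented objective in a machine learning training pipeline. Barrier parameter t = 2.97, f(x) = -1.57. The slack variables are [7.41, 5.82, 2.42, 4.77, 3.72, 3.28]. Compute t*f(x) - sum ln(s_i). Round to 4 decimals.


Step 1: Compute log-barrier.
ln values: [2.0028, 1.7613, 0.8838, 1.5623, 1.3137, 1.1878]
phi = -(2.0028 + 1.7613 + 0.8838 + 1.5623 + 1.3137 + 1.1878) = -8.7118
Step 2: Compute augmented objective.
t*f(x) = 2.97*-1.57 = -4.6629
Total = -4.6629 - 8.7118 = -13.3747


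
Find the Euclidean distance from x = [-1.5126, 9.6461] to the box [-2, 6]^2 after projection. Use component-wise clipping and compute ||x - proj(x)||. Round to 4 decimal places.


Project each component onto [-2, 6].
clip(-1.5126) = -1.5126, clip(9.6461) = 6.0
Projection = [-1.5126, 6.0]
Squared diffs: [0.0, 13.294]
Distance = sqrt(13.294) = 3.6461


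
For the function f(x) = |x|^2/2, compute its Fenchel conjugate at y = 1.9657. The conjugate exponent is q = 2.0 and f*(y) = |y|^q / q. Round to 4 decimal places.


The conjugate exponent q satisfies 1/p + 1/q = 1.
p = 2, so q = 2/(2 - 1) = 2.0
|y|^q = 1.9657^2.0 = 3.864
f*(1.9657) = 3.864 / 2.0 = 1.932


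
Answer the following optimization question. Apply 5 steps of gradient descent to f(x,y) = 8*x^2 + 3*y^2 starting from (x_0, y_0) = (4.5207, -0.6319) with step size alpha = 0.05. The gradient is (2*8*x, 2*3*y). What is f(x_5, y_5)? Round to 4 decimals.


Gradient descent on f(x,y) = 8*x^2 + 3*y^2.
Starting point: (4.5207, -0.6319), alpha = 0.05
Step 1: grad_x = 2*8*4.5207 = 72.3312, grad_y = 2*3*-0.6319 = -3.7914
  x_1 = 4.5207 - 0.05*72.3312 = 0.9041
  y_1 = -0.6319 - 0.05*-3.7914 = -0.4423
Step 2: grad_x = 2*8*0.9041 = 14.4662, grad_y = 2*3*-0.4423 = -2.654
  x_2 = 0.9041 - 0.05*14.4662 = 0.1808
  y_2 = -0.4423 - 0.05*-2.654 = -0.3096
Step 3: grad_x = 2*8*0.1808 = 2.8932, grad_y = 2*3*-0.3096 = -1.8578
  x_3 = 0.1808 - 0.05*2.8932 = 0.0362
  y_3 = -0.3096 - 0.05*-1.8578 = -0.2167
Step 4: grad_x = 2*8*0.0362 = 0.5786, grad_y = 2*3*-0.2167 = -1.3005
  x_4 = 0.0362 - 0.05*0.5786 = 0.0072
  y_4 = -0.2167 - 0.05*-1.3005 = -0.1517
Step 5: grad_x = 2*8*0.0072 = 0.1157, grad_y = 2*3*-0.1517 = -0.9103
  x_5 = 0.0072 - 0.05*0.1157 = 0.0014
  y_5 = -0.1517 - 0.05*-0.9103 = -0.1062
f(0.0014, -0.1062) = 8*0.0014^2 + 3*(-0.1062)^2 = 0.0339


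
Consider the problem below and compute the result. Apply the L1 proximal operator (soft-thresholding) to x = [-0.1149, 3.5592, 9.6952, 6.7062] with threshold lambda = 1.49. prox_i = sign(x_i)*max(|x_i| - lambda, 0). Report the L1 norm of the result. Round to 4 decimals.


Soft-thresholding with lambda = 1.49:
prox(-0.1149) = sign(-0.1149)*max(|-0.1149| - 1.49, 0) = 0.0
prox(3.5592) = sign(3.5592)*max(|3.5592| - 1.49, 0) = 2.0692
prox(9.6952) = sign(9.6952)*max(|9.6952| - 1.49, 0) = 8.2052
prox(6.7062) = sign(6.7062)*max(|6.7062| - 1.49, 0) = 5.2162
prox(x) = [0.0, 2.0692, 8.2052, 5.2162]
||prox(x)||_1 = 0.0 + 2.0692 + 8.2052 + 5.2162 = 15.4906


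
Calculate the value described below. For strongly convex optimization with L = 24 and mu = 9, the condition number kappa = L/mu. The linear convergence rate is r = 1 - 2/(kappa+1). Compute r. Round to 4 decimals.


Step 1: Compute the condition number.
kappa = L/mu = 24/9 = 2.6667
Step 2: Compute the convergence rate.
r = 1 - 2/(kappa + 1) = 1 - 2*mu/(L + mu) = (L - mu)/(L + mu) = 15/33 = 0.4545


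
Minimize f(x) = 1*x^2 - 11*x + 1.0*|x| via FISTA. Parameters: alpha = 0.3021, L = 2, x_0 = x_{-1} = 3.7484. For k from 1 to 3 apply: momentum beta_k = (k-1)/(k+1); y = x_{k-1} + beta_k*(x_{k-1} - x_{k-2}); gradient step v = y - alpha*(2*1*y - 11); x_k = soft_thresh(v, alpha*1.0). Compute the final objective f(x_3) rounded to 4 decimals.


FISTA on f(x) = 1*x^2 - 11*x + 1.0*|x|
L = 2, alpha = 0.3021
Iteration 1: beta = 0.0, y = 3.7484 + 0.0*(3.7484 - 3.7484) = 3.7484
  grad(y) = -3.5032, v = y - alpha*grad = 4.8067
  prox(v) = soft_thresh(4.8067, 0.3021) = 4.5046
Iteration 2: beta = 0.3333, y = 4.5046 + 0.3333*(4.5046 - 3.7484) = 4.7567
  grad(y) = -1.4866, v = y - alpha*grad = 5.2058
  prox(v) = soft_thresh(5.2058, 0.3021) = 4.9037
Iteration 3: beta = 0.5, y = 4.9037 + 0.5*(4.9037 - 4.5046) = 5.1032
  grad(y) = -0.7935, v = y - alpha*grad = 5.343
  prox(v) = soft_thresh(5.343, 0.3021) = 5.0409
f(x_3) = 1*5.0409^2 - 11*5.0409 + 1.0*|5.0409| = -24.9983


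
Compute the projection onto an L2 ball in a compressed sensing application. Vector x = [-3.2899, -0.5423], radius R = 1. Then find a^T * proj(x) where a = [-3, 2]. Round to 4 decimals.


Step 1: Compute ||x|| (intermediates to 6 decimals).
||x|| = sqrt((-3.2899)^2 + (-0.5423)^2) = 3.334296
Step 2: Project.
Since ||x|| > R, scale = R/||x|| = 1/3.334296 = 0.299913, proj(x) = scale * x
proj(x) = [-0.986684, -0.162643]
Step 3: Dot product.
a^T * proj(x) = -3*(-0.986684) + 2*(-0.162643) = 2.6348


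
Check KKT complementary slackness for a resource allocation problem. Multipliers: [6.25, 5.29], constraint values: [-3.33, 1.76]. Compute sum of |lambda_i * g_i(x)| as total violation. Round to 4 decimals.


KKT complementary slackness check:
lambda_1 * g_1 = 6.25 * -3.33 = -20.8125
lambda_2 * g_2 = 5.29 * 1.76 = 9.3104
Total violation = 20.8125 + 9.3104 = 30.1229


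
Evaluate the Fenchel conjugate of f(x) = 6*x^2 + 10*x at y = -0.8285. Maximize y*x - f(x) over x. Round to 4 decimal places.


f*(y) = sup_x {y*x - a*x^2 - b*x} = sup_x {(y-b)*x - a*x^2}
FOC: (y - b) - 2a*x = 0 => x* = (y - b)/(2a)
x* = (-0.8285 - 10)/(2*6) = -0.9024
f*(-0.8285) = (y-b)^2/(4a) = (-0.8285 - 10)^2/(4*6)
= 117.2564/24 = 4.8857


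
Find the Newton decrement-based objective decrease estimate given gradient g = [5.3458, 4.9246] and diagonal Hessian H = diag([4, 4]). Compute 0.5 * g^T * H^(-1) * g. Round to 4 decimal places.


Step 1: H is diagonal, so H^(-1) * g = [1.3365, 1.2312].
Step 2: g^T H^(-1) g = sum_i g_i^2 / H_ii
  = (5.3458)^2/4 + (4.9246)^2/4
  = 7.1444 + 6.0629 = 13.2073
Step 3: Objective decrease = 0.5 * g^T H^(-1) g = 6.6037


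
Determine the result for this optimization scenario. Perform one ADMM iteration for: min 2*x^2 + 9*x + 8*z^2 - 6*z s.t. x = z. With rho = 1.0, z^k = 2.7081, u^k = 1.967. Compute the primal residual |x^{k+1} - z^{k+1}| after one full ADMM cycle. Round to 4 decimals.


ADMM iteration with rho = 1.0, z^k = 2.7081, u^k = 1.967
Step 1: x-update.
Minimize 2*x^2 + 9*x + (1.0/2)*(x - 2.7081 + 1.967)^2
FOC: (2*2 + 1.0)*x = -9 + 1.0*(2.7081 - 1.967)
x^{k+1} = -1.6518
Step 2: z-update.
Minimize 8*z^2 - 6*z + (1.0/2)*(-1.6518 - z + 1.967)^2
FOC: (2*8 + 1.0)*z = 6 + 1.0*(-1.6518 + 1.967)
z^{k+1} = 0.3715
Step 3: u-update.
u^{k+1} = 1.967 - 1.6518 - 0.3715 = -0.0563
Step 4: Primal residual = |-1.6518 - 0.3715| = 2.0233


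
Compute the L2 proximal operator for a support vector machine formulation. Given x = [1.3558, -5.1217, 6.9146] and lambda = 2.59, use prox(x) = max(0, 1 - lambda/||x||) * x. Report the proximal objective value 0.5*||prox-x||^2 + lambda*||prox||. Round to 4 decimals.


Step 1: Compute ||x||.
||x|| = 8.711
Step 2: Compute scaling factor.
scale = max(0, 1 - 2.59/8.711) = 0.7027
Step 3: prox(x) = [0.9527, -3.5989, 4.8587]
||prox(x)|| = 6.121
Step 4: Proximal objective.
0.5*||prox-x||^2 = 3.3541
lambda*||prox|| = 15.8534
Total = 19.2075


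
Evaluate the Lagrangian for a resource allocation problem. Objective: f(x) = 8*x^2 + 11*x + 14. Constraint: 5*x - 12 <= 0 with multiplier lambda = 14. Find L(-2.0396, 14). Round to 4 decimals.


Step 1: Evaluate f(x).
f(-2.0396) = 8*(-2.0396)^2 + 11*(-2.0396) + 14 = 24.8441
Step 2: Evaluate g(x).
g(-2.0396) = 5*-2.0396 - 12 = -22.198
Step 3: Compute Lagrangian.
L = 24.8441 + 14*-22.198 = -285.9279


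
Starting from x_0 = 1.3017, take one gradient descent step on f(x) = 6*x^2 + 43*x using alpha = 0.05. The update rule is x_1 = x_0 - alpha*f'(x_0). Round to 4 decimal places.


We compute the gradient at x_0 and apply the update.
f'(x) = 12*x + 43
f'(1.3017) = 12*1.3017 + 43 = 58.6204
x_1 = 1.3017 - 0.05*58.6204 = -1.6293


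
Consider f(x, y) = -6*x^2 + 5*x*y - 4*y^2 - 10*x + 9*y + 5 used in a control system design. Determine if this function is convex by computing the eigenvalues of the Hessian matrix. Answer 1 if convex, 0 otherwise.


The Hessian of f(x,y) = -6*x^2 + 5*x*y - 4*y^2 - 10*x + 9*y + 5 is:
H = [[-12, 5], [5, -8]]
Trace = -12 - 8 = -20
Determinant = -12*-8 - (5)^2 = 71
Discriminant = (-20)^2 - 4*71 = 116.0
Eigenvalues: lambda_1 = -15.3852, lambda_2 = -4.6148
The function is not convex.

0


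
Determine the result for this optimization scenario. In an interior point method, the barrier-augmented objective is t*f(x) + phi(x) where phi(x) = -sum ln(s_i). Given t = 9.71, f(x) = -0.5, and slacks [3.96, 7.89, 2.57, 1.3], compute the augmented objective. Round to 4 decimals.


Step 1: Compute log-barrier.
ln values: [1.3762, 2.0656, 0.9439, 0.2624]
phi = -(1.3762 + 2.0656 + 0.9439 + 0.2624) = -4.6481
Step 2: Compute augmented objective.
t*f(x) = 9.71*-0.5 = -4.855
Total = -4.855 - 4.6481 = -9.5031


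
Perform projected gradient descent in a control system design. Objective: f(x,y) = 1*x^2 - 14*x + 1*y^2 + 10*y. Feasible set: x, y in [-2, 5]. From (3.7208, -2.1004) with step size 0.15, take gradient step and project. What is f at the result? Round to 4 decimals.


Step 1: Compute gradient at (3.7208, -2.1004).
grad_x = 2*1*3.7208 - 14 = -6.5584
grad_y = 2*1*-2.1004 + 10 = 5.7992
Step 2: Gradient step.
x_raw = 3.7208 - 0.15*-6.5584 = 4.7046
y_raw = -2.1004 - 0.15*5.7992 = -2.9703
Step 3: Project onto [-2, 5].
x_proj = clip(4.7046) = 4.7046
y_proj = clip(-2.9703) = -2.0
Step 4: Evaluate f.
f(4.7046, -2.0) = -59.731


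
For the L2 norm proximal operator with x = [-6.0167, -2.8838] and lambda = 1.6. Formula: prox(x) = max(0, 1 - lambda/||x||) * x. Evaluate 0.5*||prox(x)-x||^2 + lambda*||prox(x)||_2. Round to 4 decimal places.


Step 1: Compute ||x||.
||x|| = 6.6721
Step 2: Compute scaling factor.
scale = max(0, 1 - 1.6/6.6721) = 0.7602
Step 3: prox(x) = [-4.5739, -2.1923]
||prox(x)|| = 5.0721
Step 4: Proximal objective.
0.5*||prox-x||^2 = 1.28
lambda*||prox|| = 8.1154
Total = 9.3954


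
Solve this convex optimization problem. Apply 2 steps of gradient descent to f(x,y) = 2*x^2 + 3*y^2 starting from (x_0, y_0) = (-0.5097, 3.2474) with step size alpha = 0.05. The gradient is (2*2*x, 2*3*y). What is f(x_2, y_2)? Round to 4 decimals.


Gradient descent on f(x,y) = 2*x^2 + 3*y^2.
Starting point: (-0.5097, 3.2474), alpha = 0.05
Step 1: grad_x = 2*2*-0.5097 = -2.0388, grad_y = 2*3*3.2474 = 19.4844
  x_1 = -0.5097 - 0.05*-2.0388 = -0.4078
  y_1 = 3.2474 - 0.05*19.4844 = 2.2732
Step 2: grad_x = 2*2*-0.4078 = -1.631, grad_y = 2*3*2.2732 = 13.6391
  x_2 = -0.4078 - 0.05*-1.631 = -0.3262
  y_2 = 2.2732 - 0.05*13.6391 = 1.5912
f(-0.3262, 1.5912) = 2*(-0.3262)^2 + 3*1.5912^2 = 7.8088


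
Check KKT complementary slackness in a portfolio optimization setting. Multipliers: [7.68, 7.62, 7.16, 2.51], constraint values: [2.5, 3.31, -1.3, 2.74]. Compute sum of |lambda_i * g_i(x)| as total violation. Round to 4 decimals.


KKT complementary slackness check:
lambda_1 * g_1 = 7.68 * 2.5 = 19.2
lambda_2 * g_2 = 7.62 * 3.31 = 25.2222
lambda_3 * g_3 = 7.16 * -1.3 = -9.308
lambda_4 * g_4 = 2.51 * 2.74 = 6.8774
Total violation = 19.2 + 25.2222 + 9.308 + 6.8774 = 60.6076


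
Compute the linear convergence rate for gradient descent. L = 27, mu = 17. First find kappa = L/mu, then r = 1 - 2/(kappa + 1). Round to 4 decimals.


Step 1: Compute the condition number.
kappa = L/mu = 27/17 = 1.5882
Step 2: Compute the convergence rate.
r = 1 - 2/(kappa + 1) = 1 - 2*mu/(L + mu) = (L - mu)/(L + mu) = 10/44 = 0.2273


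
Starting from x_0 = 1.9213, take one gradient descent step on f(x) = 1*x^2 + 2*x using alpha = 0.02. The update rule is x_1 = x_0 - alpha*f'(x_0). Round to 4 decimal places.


We compute the gradient at x_0 and apply the update.
f'(x) = 2*x + 2
f'(1.9213) = 2*1.9213 + 2 = 5.8426
x_1 = 1.9213 - 0.02*5.8426 = 1.8044


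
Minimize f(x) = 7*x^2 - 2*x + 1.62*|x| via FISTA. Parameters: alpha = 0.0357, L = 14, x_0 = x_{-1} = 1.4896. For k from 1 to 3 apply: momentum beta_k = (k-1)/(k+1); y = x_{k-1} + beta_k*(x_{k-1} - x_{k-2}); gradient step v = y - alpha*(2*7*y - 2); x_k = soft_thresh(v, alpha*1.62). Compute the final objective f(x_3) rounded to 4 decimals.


FISTA on f(x) = 7*x^2 - 2*x + 1.62*|x|
L = 14, alpha = 0.0357
Iteration 1: beta = 0.0, y = 1.4896 + 0.0*(1.4896 - 1.4896) = 1.4896
  grad(y) = 18.8544, v = y - alpha*grad = 0.8165
  prox(v) = soft_thresh(0.8165, 0.0578) = 0.7587
Iteration 2: beta = 0.3333, y = 0.7587 + 0.3333*(0.7587 - 1.4896) = 0.515
  grad(y) = 5.2103, v = y - alpha*grad = 0.329
  prox(v) = soft_thresh(0.329, 0.0578) = 0.2712
Iteration 3: beta = 0.5, y = 0.2712 + 0.5*(0.2712 - 0.7587) = 0.0274
  grad(y) = -1.6159, v = y - alpha*grad = 0.0851
  prox(v) = soft_thresh(0.0851, 0.0578) = 0.0273
f(x_3) = 7*0.0273^2 - 2*0.0273 + 1.62*|0.0273| = -0.0052


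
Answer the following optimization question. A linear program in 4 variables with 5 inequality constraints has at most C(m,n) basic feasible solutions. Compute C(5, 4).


Each vertex corresponds to some choice of n active constraints out of m, so the number of vertices is at most C(m, n) = m! / (n!(m-n)!).
m = 5, n = 4
Numerator: 5 * 4 * 3 * 2
Denominator: 4! = 24
C(5, 4) = 5


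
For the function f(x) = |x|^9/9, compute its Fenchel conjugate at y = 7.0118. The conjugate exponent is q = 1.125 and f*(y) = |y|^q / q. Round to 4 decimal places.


The conjugate exponent q satisfies 1/p + 1/q = 1.
p = 9, so q = 9/(9 - 1) = 1.125
|y|^q = 7.0118^1.125 = 8.9445
f*(7.0118) = 8.9445 / 1.125 = 7.9507


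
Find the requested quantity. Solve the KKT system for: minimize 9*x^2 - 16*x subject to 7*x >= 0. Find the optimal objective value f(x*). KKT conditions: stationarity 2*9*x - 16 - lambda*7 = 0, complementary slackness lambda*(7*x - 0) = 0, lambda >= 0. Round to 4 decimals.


Step 1: Try lambda = 0 (constraint inactive).
Stationarity: 2*9*x - 16 = 0
x* = 16/(2*9) = 8/9 = 0.8889 (rounded; the exact value 8/9 is used below)
Check constraint: 7*0.8889 = 6.2223 >= 0 -- satisfied.
Step 2: Compute optimal value.
f(x*) = 9*(8/9)^2 - 16*(8/9) = -7.1111


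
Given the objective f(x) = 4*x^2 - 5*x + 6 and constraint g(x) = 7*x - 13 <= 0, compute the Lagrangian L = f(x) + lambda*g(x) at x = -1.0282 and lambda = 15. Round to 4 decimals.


Step 1: Evaluate f(x).
f(-1.0282) = 4*(-1.0282)^2 - 5*(-1.0282) + 6 = 15.3698
Step 2: Evaluate g(x).
g(-1.0282) = 7*-1.0282 - 13 = -20.1974
Step 3: Compute Lagrangian.
L = 15.3698 + 15*-20.1974 = -287.5912


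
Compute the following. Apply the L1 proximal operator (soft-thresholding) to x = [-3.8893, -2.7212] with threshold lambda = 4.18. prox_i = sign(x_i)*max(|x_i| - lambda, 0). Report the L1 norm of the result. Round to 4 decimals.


Soft-thresholding with lambda = 4.18:
prox(-3.8893) = sign(-3.8893)*max(|-3.8893| - 4.18, 0) = 0.0
prox(-2.7212) = sign(-2.7212)*max(|-2.7212| - 4.18, 0) = 0.0
prox(x) = [0.0, 0.0]
||prox(x)||_1 = 0.0 + 0.0 = 0.0


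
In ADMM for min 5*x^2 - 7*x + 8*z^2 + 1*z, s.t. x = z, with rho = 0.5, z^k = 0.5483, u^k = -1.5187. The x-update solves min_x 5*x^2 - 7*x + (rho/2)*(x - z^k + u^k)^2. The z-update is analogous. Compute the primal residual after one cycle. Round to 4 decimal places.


ADMM iteration with rho = 0.5, z^k = 0.5483, u^k = -1.5187
Step 1: x-update.
Minimize 5*x^2 - 7*x + (0.5/2)*(x - 0.5483 - 1.5187)^2
FOC: (2*5 + 0.5)*x = 7 + 0.5*(0.5483 + 1.5187)
x^{k+1} = 0.7651
Step 2: z-update.
Minimize 8*z^2 + 1*z + (0.5/2)*(0.7651 - z - 1.5187)^2
FOC: (2*8 + 0.5)*z = -1 + 0.5*(0.7651 - 1.5187)
z^{k+1} = -0.0834
Step 3: u-update.
u^{k+1} = -1.5187 + 0.7651 + 0.0834 = -0.6702
Step 4: Primal residual = |0.7651 + 0.0834| = 0.8485


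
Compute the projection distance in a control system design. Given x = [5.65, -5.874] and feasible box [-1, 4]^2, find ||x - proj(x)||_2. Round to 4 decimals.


Project each component onto [-1, 4].
clip(5.65) = 4.0, clip(-5.874) = -1.0
Projection = [4.0, -1.0]
Squared diffs: [2.7225, 23.7559]
Distance = sqrt(26.4784) = 5.1457


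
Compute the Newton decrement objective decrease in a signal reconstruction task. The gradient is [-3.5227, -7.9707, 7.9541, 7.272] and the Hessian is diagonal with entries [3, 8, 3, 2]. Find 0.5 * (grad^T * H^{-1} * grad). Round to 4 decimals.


Step 1: H is diagonal, so H^(-1) * g = [-1.1742, -0.9963, 2.6514, 3.636].
Step 2: g^T H^(-1) g = sum_i g_i^2 / H_ii
  = (-3.5227)^2/3 + (-7.9707)^2/8 + (7.9541)^2/3 + (7.272)^2/2
  = 4.1365 + 7.9415 + 21.0892 + 26.441 = 59.6082
Step 3: Objective decrease = 0.5 * g^T H^(-1) g = 29.8041


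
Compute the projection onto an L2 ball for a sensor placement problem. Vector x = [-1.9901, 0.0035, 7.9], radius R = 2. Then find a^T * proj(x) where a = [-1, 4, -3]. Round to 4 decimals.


Step 1: Compute ||x|| (intermediates to 6 decimals).
||x|| = sqrt((-1.9901)^2 + 0.0035^2 + 7.9^2) = 8.14681
Step 2: Project.
Since ||x|| > R, scale = R/||x|| = 2/8.14681 = 0.245495, proj(x) = scale * x
proj(x) = [-0.48856, 0.000859, 1.939411]
Step 3: Dot product.
a^T * proj(x) = -1*(-0.48856) + 4*0.000859 - 3*1.939411 = -5.3262


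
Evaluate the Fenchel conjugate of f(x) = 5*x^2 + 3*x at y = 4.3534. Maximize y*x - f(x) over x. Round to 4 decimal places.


f*(y) = sup_x {y*x - a*x^2 - b*x} = sup_x {(y-b)*x - a*x^2}
FOC: (y - b) - 2a*x = 0 => x* = (y - b)/(2a)
x* = (4.3534 - 3)/(2*5) = 0.1353
f*(4.3534) = (y-b)^2/(4a) = (4.3534 - 3)^2/(4*5)
= 1.8317/20 = 0.0916


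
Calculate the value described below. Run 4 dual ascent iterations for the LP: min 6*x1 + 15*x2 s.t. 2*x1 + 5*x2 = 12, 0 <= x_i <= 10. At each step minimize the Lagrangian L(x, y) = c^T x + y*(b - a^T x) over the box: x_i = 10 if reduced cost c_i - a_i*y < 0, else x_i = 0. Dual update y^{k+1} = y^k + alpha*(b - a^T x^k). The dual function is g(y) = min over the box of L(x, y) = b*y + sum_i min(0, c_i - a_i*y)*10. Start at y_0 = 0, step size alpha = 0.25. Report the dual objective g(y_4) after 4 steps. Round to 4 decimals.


Dual ascent for LP: min 6*x1 + 15*x2, 2*x1 + 5*x2 = 12, 0 <= x_i <= 10
Step 1: y^k = 0.0, reduced costs: (6.0, 15.0)
  x^k = (0.0, 0.0), subgradient = b - a^T x = 12.0
  y^{k+1} = 0.0 + 0.25*12.0 = 3.0
Step 2: y^k = 3.0, reduced costs: (0.0, 0.0)
  x^k = (0.0, 0.0), subgradient = b - a^T x = 12.0
  y^{k+1} = 3.0 + 0.25*12.0 = 6.0
Step 3: y^k = 6.0, reduced costs: (-6.0, -15.0)
  x^k = (10.0, 10.0), subgradient = b - a^T x = -58.0
  y^{k+1} = 6.0 + 0.25*-58.0 = -8.5
Step 4: y^k = -8.5, reduced costs: (23.0, 57.5)
  x^k = (0.0, 0.0), subgradient = b - a^T x = 12.0
  y^{k+1} = -8.5 + 0.25*12.0 = -5.5
Dual objective at y_4 = -5.5: reduced costs (17.0, 42.5), box minimizer x = (0.0, 0.0)
g(y_4) = b*y + (c1 - a1*y)*x1 + (c2 - a2*y)*x2 = 12*(-5.5) + 17.0*0.0 + 42.5*0.0 = -66.0 + 0.0 + 0.0 = -66.0
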